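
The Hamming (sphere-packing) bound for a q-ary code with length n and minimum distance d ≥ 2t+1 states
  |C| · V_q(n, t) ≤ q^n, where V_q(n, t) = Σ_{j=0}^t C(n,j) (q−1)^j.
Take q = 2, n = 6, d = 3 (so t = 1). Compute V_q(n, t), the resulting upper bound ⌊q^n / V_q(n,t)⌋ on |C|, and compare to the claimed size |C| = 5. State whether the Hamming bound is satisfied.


V_q(n, t) = 7, q^n = 64, Hamming bound = 9, |C| = 5 ≤ bound (satisfied).

Step 1: Compute V_q(n, t) = Σ_{j=0}^1 C(n, j) (q−1)^j.
  j = 0: C(6,0)·(1)^0 = 1·1 = 1.
  j = 1: C(6,1)·(1)^1 = 6·1 = 6.
  V_q(n, t) = 1 + 6 = 7.
Step 2: q^n = 2^6 = 64.
Step 3: Hamming bound ⌊q^n / V_q(n,t)⌋ = ⌊64/7⌋ = 9.
Step 4: Compare |C| = 5 to 9: satisfied.
The claimed |C| lies below the Hamming bound.


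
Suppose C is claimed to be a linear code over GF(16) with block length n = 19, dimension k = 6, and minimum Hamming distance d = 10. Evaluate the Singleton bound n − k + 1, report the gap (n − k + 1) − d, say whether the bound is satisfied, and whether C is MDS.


Singleton RHS = n − k + 1 = 14, slack = 4, bound satisfied, not MDS.

Singleton bound: d ≤ n − k + 1.
Here n = 19, k = 6, so n − k + 1 = 14.
Given d = 10, check d ≤ 14: YES.
Slack = (n − k + 1) − d = 4.
The code is NOT MDS (slack = 4 > 0).
Description: the claimed parameters are [19, 6, 10]_16; such a code would be non-MDS.


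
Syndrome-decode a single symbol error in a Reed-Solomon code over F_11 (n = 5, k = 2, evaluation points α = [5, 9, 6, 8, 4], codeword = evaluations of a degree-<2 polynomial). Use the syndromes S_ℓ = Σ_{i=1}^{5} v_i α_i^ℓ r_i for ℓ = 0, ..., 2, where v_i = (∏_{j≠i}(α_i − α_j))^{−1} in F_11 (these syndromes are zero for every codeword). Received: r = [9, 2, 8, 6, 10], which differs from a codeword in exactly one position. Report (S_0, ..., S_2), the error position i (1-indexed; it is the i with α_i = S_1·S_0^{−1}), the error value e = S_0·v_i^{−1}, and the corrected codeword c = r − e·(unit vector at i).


S = (6, 10, 2), error at position 2, error magnitude e = 8, c = [9, 5, 8, 6, 10].

Step 1: column multipliers v_i = (∏_{j≠i}(α_i − α_j))^{−1} mod 11.
  i = 1 (α = 5): (5−9)(5−6)(5−8)(5−4) = (−4)·(−1)·(−3)·1 = −12 ≡ 10, so v_1 = 10^{−1} = 10 (mod 11).
  i = 2 (α = 9): (9−5)(9−6)(9−8)(9−4) = 4·3·1·5 = 60 ≡ 5, so v_2 = 5^{−1} = 9 (mod 11).
  i = 3 (α = 6): (6−5)(6−9)(6−8)(6−4) = 1·(−3)·(−2)·2 = 12 ≡ 1, so v_3 = 1^{−1} = 1 (mod 11).
  i = 4 (α = 8): (8−5)(8−9)(8−6)(8−4) = 3·(−1)·2·4 = −24 ≡ 9, so v_4 = 9^{−1} = 5 (mod 11).
  i = 5 (α = 4): (4−5)(4−9)(4−6)(4−8) = (−1)·(−5)·(−2)·(−4) = 40 ≡ 7, so v_5 = 7^{−1} = 8 (mod 11).
  v = [10, 9, 1, 5, 8].
Step 2: syndromes of r = [9, 2, 8, 6, 10] (all sums mod 11).
  S_0 = Σ v_i r_i = 10·9 + 9·2 + 1·8 + 5·6 + 8·10 = 226 ≡ 6.
  S_1 = Σ v_i α_i r_i = 10·5·9 + 9·9·2 + 1·6·8 + 5·8·6 + 8·4·10 = 1220 ≡ 10.
  α_i^2 mod 11 = [3, 4, 3, 9, 5].
  S_2 = Σ v_i α_i^2 r_i = 10·3·9 + 9·4·2 + 1·3·8 + 5·9·6 + 8·5·10 = 1036 ≡ 2.
  S = (6, 10, 2) ≠ 0, so r is not a codeword (an error is present).
Step 3: locate the error. For a single error e at position i, S_ℓ = v_i·e·α_i^ℓ, so α_err = S_1/S_0.
  S_0^{−1} = 6^{−1} = 2 (mod 11), so α_err = 10·2 = 20 ≡ 9 = α_2. Error position i = 2.
  Consistency check: S_2/S_1 = 2·10 = 20 ≡ 9 = α_err ✓ (single-error assumption holds).
Step 4: error magnitude e = S_0/v_2 = S_0·∏_{j≠2}(α_2 − α_j) = 6·5 = 30 ≡ 8 (mod 11).
Step 5: correct position 2: c_2 = r_2 − e = 2 − 8 ≡ 5 (mod 11). Hence c = [9, 5, 8, 6, 10].
  Check: interpolating c through the α_i gives m(x) = 3 + 10·x (degree < 2) with m(α_i) = c_i for every i, so c is indeed a codeword.


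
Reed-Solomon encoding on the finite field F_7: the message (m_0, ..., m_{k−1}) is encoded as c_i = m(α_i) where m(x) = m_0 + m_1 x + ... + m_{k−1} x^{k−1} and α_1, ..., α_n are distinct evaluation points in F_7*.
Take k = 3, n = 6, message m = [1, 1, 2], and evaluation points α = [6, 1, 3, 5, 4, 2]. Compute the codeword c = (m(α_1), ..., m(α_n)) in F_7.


c = [2, 4, 1, 0, 2, 4]

Message polynomial: m(x) = 1 + 1·x + 2·x^2 (mod 7).
For each evaluation point α_i, compute m(α_i) mod 7:
  α_1 = 6: Horner steps 2 → 6 → 2, so m(6) = 2.
  α_2 = 1: Horner steps 2 → 3 → 4, so m(1) = 4.
  α_3 = 3: Horner steps 2 → 0 → 1, so m(3) = 1.
  α_4 = 5: Horner steps 2 → 4 → 0, so m(5) = 0.
  α_5 = 4: Horner steps 2 → 2 → 2, so m(4) = 2.
  α_6 = 2: Horner steps 2 → 5 → 4, so m(2) = 4.
Codeword c = [2, 4, 1, 0, 2, 4] ∈ F_7^6.


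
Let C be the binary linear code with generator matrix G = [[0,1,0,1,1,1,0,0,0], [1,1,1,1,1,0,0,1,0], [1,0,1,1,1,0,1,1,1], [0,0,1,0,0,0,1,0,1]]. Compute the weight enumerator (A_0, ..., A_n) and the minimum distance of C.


Weight distribution: A_0 = 1, A_2 = 1, A_3 = 2, A_4 = 5, A_5 = 2, A_6 = 1, A_7 = 4. Minimum distance d = 2.

Enumerate all 2^4 = 16 messages m ∈ F_2^4.
For each, compute codeword c = mG in F_2^9, then tally its weight.
  m = 0000 → c = 000000000, weight = 0.
  m = 1000 → c = 010111000, weight = 4.
  m = 0100 → c = 111110010, weight = 6.
  m = 1100 → c = 101001010, weight = 4.
  m = 0010 → c = 101110111, weight = 7.
  m = 1010 → c = 111001111, weight = 7.
  m = 0110 → c = 010000101, weight = 3.
  m = 1110 → c = 000111101, weight = 5.
  m = 0001 → c = 001000101, weight = 3.
  m = 1001 → c = 011111101, weight = 7.
  m = 0101 → c = 110110111, weight = 7.
  m = 1101 → c = 100001111, weight = 5.
  m = 0011 → c = 100110010, weight = 4.
  m = 1011 → c = 110001010, weight = 4.
  m = 0111 → c = 011000000, weight = 2.
  m = 1111 → c = 001111000, weight = 4.
Tally weights:
  weight 0: 1 codewords.
  weight 2: 1 codewords.
  weight 3: 2 codewords.
  weight 4: 5 codewords.
  weight 5: 2 codewords.
  weight 6: 1 codewords.
  weight 7: 4 codewords.
Minimum distance d = smallest w > 0 with A_w > 0 = 2.
Sanity: Σ A_w = 16 = 2^4 = 16 ✓.


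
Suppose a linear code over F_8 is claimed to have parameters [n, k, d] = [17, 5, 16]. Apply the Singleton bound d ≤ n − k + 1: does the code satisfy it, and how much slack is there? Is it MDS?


Singleton RHS = n − k + 1 = 13, slack = -3, bound violated (no such code; not MDS).

Singleton bound: d ≤ n − k + 1.
Here n = 17, k = 5, so n − k + 1 = 13.
Given d = 16, check d ≤ 13: NO.
Slack = (n − k + 1) − d = -3.
The slack is negative: d = 16 exceeds n − k + 1 = 13 by 3, so the Singleton bound is violated and no linear [17, 5, 16]_8 code can exist. In particular it is not MDS (MDS requires d = n − k + 1 exactly).
Description: the claimed parameters are [17, 5, 16]_8; such a code would be impossible (violates the Singleton bound).


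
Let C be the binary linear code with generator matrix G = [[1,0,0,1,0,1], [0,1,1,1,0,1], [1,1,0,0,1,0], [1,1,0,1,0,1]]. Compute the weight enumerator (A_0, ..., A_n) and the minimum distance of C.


Weight distribution: A_0 = 1, A_1 = 1, A_2 = 3, A_3 = 6, A_4 = 3, A_5 = 1, A_6 = 1. Minimum distance d = 1.

Enumerate all 2^4 = 16 messages m ∈ F_2^4.
For each, compute codeword c = mG in F_2^6, then tally its weight.
  m = 0000 → c = 000000, weight = 0.
  m = 1000 → c = 100101, weight = 3.
  m = 0100 → c = 011101, weight = 4.
  m = 1100 → c = 111000, weight = 3.
  m = 0010 → c = 110010, weight = 3.
  m = 1010 → c = 010111, weight = 4.
  m = 0110 → c = 101111, weight = 5.
  m = 1110 → c = 001010, weight = 2.
  m = 0001 → c = 110101, weight = 4.
  m = 1001 → c = 010000, weight = 1.
  m = 0101 → c = 101000, weight = 2.
  m = 1101 → c = 001101, weight = 3.
  m = 0011 → c = 000111, weight = 3.
  m = 1011 → c = 100010, weight = 2.
  m = 0111 → c = 011010, weight = 3.
  m = 1111 → c = 111111, weight = 6.
Tally weights:
  weight 0: 1 codewords.
  weight 1: 1 codewords.
  weight 2: 3 codewords.
  weight 3: 6 codewords.
  weight 4: 3 codewords.
  weight 5: 1 codewords.
  weight 6: 1 codewords.
Minimum distance d = smallest w > 0 with A_w > 0 = 1.
Sanity: Σ A_w = 16 = 2^4 = 16 ✓.


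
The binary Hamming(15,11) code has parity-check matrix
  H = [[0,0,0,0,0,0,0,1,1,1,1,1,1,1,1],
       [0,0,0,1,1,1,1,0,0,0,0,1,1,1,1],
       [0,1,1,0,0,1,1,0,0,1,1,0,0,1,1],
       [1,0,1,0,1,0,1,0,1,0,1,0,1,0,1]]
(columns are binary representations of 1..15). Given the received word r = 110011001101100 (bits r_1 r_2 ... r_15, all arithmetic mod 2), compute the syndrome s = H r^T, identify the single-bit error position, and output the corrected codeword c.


s = (0, 0, 1, 0)^T, error position = 2, corrected codeword c = 100011001101100

Compute s = H r^T mod 2 one row at a time:
  s_1 = 0 + 1 + 1 + 0 + 1 + 1 + 0 + 0 = 4 ≡ 0 (mod 2).
  s_2 = 0 + 1 + 1 + 0 + 1 + 1 + 0 + 0 = 4 ≡ 0 (mod 2).
  s_3 = 1 + 0 + 1 + 0 + 1 + 0 + 0 + 0 = 3 ≡ 1 (mod 2).
  s_4 = 1 + 0 + 1 + 0 + 1 + 0 + 1 + 0 = 4 ≡ 0 (mod 2).
s = (0, 0, 1, 0)^T — this equals column 2 of H (binary 0010), so error is at position 2.
Correct: flip bit 2 of r = 110011001101100 to get c = 100011001101100.


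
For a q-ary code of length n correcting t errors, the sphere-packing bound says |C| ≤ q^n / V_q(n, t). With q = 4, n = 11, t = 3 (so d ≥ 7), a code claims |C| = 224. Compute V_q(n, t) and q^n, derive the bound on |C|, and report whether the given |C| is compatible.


V_q(n, t) = 4984, q^n = 4194304, Hamming bound = 841, |C| = 224 ≤ bound (satisfied).

Step 1: Compute V_q(n, t) = Σ_{j=0}^3 C(n, j) (q−1)^j.
  j = 0: C(11,0)·(3)^0 = 1·1 = 1.
  j = 1: C(11,1)·(3)^1 = 11·3 = 33.
  j = 2: C(11,2)·(3)^2 = 55·9 = 495.
  j = 3: C(11,3)·(3)^3 = 165·27 = 4455.
  V_q(n, t) = 1 + 33 + 495 + 4455 = 4984.
Step 2: q^n = 4^11 = 4194304.
Step 3: Hamming bound ⌊q^n / V_q(n,t)⌋ = ⌊4194304/4984⌋ = 841.
Step 4: Compare |C| = 224 to 841: satisfied.
The claimed |C| lies below the Hamming bound.


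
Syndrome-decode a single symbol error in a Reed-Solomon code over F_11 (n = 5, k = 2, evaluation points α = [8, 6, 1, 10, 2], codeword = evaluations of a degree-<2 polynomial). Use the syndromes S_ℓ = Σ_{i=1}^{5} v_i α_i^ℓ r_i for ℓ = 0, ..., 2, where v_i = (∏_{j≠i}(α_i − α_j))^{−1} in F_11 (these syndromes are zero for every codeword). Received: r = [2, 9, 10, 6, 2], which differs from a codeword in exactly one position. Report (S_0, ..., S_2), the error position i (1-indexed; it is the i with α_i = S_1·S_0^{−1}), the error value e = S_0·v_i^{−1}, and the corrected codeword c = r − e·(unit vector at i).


S = (2, 4, 8), error at position 5, error magnitude e = 1, c = [2, 9, 10, 6, 1].

Step 1: column multipliers v_i = (∏_{j≠i}(α_i − α_j))^{−1} mod 11.
  i = 1 (α = 8): (8−6)(8−1)(8−10)(8−2) = 2·7·(−2)·6 = −168 ≡ 8, so v_1 = 8^{−1} = 7 (mod 11).
  i = 2 (α = 6): (6−8)(6−1)(6−10)(6−2) = (−2)·5·(−4)·4 = 160 ≡ 6, so v_2 = 6^{−1} = 2 (mod 11).
  i = 3 (α = 1): (1−8)(1−6)(1−10)(1−2) = (−7)·(−5)·(−9)·(−1) = 315 ≡ 7, so v_3 = 7^{−1} = 8 (mod 11).
  i = 4 (α = 10): (10−8)(10−6)(10−1)(10−2) = 2·4·9·8 = 576 ≡ 4, so v_4 = 4^{−1} = 3 (mod 11).
  i = 5 (α = 2): (2−8)(2−6)(2−1)(2−10) = (−6)·(−4)·1·(−8) = −192 ≡ 6, so v_5 = 6^{−1} = 2 (mod 11).
  v = [7, 2, 8, 3, 2].
Step 2: syndromes of r = [2, 9, 10, 6, 2] (all sums mod 11).
  S_0 = Σ v_i r_i = 7·2 + 2·9 + 8·10 + 3·6 + 2·2 = 134 ≡ 2.
  S_1 = Σ v_i α_i r_i = 7·8·2 + 2·6·9 + 8·1·10 + 3·10·6 + 2·2·2 = 488 ≡ 4.
  α_i^2 mod 11 = [9, 3, 1, 1, 4].
  S_2 = Σ v_i α_i^2 r_i = 7·9·2 + 2·3·9 + 8·1·10 + 3·1·6 + 2·4·2 = 294 ≡ 8.
  S = (2, 4, 8) ≠ 0, so r is not a codeword (an error is present).
Step 3: locate the error. For a single error e at position i, S_ℓ = v_i·e·α_i^ℓ, so α_err = S_1/S_0.
  S_0^{−1} = 2^{−1} = 6 (mod 11), so α_err = 4·6 = 24 ≡ 2 = α_5. Error position i = 5.
  Consistency check: S_2/S_1 = 8·3 = 24 ≡ 2 = α_err ✓ (single-error assumption holds).
Step 4: error magnitude e = S_0/v_5 = S_0·∏_{j≠5}(α_5 − α_j) = 2·6 = 12 ≡ 1 (mod 11).
Step 5: correct position 5: c_5 = r_5 − e = 2 − 1 ≡ 1 (mod 11). Hence c = [2, 9, 10, 6, 1].
  Check: interpolating c through the α_i gives m(x) = 8 + 2·x (degree < 2) with m(α_i) = c_i for every i, so c is indeed a codeword.


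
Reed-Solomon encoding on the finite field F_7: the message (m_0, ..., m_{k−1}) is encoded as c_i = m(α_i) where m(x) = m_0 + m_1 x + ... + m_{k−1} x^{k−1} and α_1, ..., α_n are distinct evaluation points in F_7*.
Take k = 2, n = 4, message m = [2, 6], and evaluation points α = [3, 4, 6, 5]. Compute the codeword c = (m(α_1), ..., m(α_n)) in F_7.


c = [6, 5, 3, 4]

Message polynomial: m(x) = 2 + 6·x (mod 7).
For each evaluation point α_i, compute m(α_i) mod 7:
  α_1 = 3: Horner steps 6 → 6, so m(3) = 6.
  α_2 = 4: Horner steps 6 → 5, so m(4) = 5.
  α_3 = 6: Horner steps 6 → 3, so m(6) = 3.
  α_4 = 5: Horner steps 6 → 4, so m(5) = 4.
Codeword c = [6, 5, 3, 4] ∈ F_7^4.


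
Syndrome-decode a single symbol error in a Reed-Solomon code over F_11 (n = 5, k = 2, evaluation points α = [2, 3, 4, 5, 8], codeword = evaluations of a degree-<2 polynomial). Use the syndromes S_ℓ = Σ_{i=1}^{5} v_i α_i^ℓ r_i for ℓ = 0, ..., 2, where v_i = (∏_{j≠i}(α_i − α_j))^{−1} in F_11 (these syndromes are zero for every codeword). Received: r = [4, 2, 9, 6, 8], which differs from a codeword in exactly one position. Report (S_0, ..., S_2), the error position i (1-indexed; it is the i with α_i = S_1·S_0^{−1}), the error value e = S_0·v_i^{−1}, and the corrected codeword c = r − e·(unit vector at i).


S = (1, 3, 9), error at position 2, error magnitude e = 1, c = [4, 1, 9, 6, 8].

Step 1: column multipliers v_i = (∏_{j≠i}(α_i − α_j))^{−1} mod 11.
  i = 1 (α = 2): (2−3)(2−4)(2−5)(2−8) = (−1)·(−2)·(−3)·(−6) = 36 ≡ 3, so v_1 = 3^{−1} = 4 (mod 11).
  i = 2 (α = 3): (3−2)(3−4)(3−5)(3−8) = 1·(−1)·(−2)·(−5) = −10 ≡ 1, so v_2 = 1^{−1} = 1 (mod 11).
  i = 3 (α = 4): (4−2)(4−3)(4−5)(4−8) = 2·1·(−1)·(−4) = 8 ≡ 8, so v_3 = 8^{−1} = 7 (mod 11).
  i = 4 (α = 5): (5−2)(5−3)(5−4)(5−8) = 3·2·1·(−3) = −18 ≡ 4, so v_4 = 4^{−1} = 3 (mod 11).
  i = 5 (α = 8): (8−2)(8−3)(8−4)(8−5) = 6·5·4·3 = 360 ≡ 8, so v_5 = 8^{−1} = 7 (mod 11).
  v = [4, 1, 7, 3, 7].
Step 2: syndromes of r = [4, 2, 9, 6, 8] (all sums mod 11).
  S_0 = Σ v_i r_i = 4·4 + 1·2 + 7·9 + 3·6 + 7·8 = 155 ≡ 1.
  S_1 = Σ v_i α_i r_i = 4·2·4 + 1·3·2 + 7·4·9 + 3·5·6 + 7·8·8 = 828 ≡ 3.
  α_i^2 mod 11 = [4, 9, 5, 3, 9].
  S_2 = Σ v_i α_i^2 r_i = 4·4·4 + 1·9·2 + 7·5·9 + 3·3·6 + 7·9·8 = 955 ≡ 9.
  S = (1, 3, 9) ≠ 0, so r is not a codeword (an error is present).
Step 3: locate the error. For a single error e at position i, S_ℓ = v_i·e·α_i^ℓ, so α_err = S_1/S_0.
  S_0^{−1} = 1^{−1} = 1 (mod 11), so α_err = 3·1 = 3 ≡ 3 = α_2. Error position i = 2.
  Consistency check: S_2/S_1 = 9·4 = 36 ≡ 3 = α_err ✓ (single-error assumption holds).
Step 4: error magnitude e = S_0/v_2 = S_0·∏_{j≠2}(α_2 − α_j) = 1·1 = 1 ≡ 1 (mod 11).
Step 5: correct position 2: c_2 = r_2 − e = 2 − 1 ≡ 1 (mod 11). Hence c = [4, 1, 9, 6, 8].
  Check: interpolating c through the α_i gives m(x) = 10 + 8·x (degree < 2) with m(α_i) = c_i for every i, so c is indeed a codeword.


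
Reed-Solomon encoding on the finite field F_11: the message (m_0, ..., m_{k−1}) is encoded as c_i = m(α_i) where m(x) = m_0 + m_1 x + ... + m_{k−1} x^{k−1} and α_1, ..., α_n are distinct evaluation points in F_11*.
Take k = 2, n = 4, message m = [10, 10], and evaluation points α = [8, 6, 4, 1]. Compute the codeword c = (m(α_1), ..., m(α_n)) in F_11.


c = [2, 4, 6, 9]

Message polynomial: m(x) = 10 + 10·x (mod 11).
For each evaluation point α_i, compute m(α_i) mod 11:
  α_1 = 8: Horner steps 10 → 2, so m(8) = 2.
  α_2 = 6: Horner steps 10 → 4, so m(6) = 4.
  α_3 = 4: Horner steps 10 → 6, so m(4) = 6.
  α_4 = 1: Horner steps 10 → 9, so m(1) = 9.
Codeword c = [2, 4, 6, 9] ∈ F_11^4.


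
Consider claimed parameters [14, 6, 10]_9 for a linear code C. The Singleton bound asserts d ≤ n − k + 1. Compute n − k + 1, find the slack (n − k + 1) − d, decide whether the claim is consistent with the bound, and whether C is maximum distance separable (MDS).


Singleton RHS = n − k + 1 = 9, slack = -1, bound violated (no such code; not MDS).

Singleton bound: d ≤ n − k + 1.
Here n = 14, k = 6, so n − k + 1 = 9.
Given d = 10, check d ≤ 9: NO.
Slack = (n − k + 1) − d = -1.
The slack is negative: d = 10 exceeds n − k + 1 = 9 by 1, so the Singleton bound is violated and no linear [14, 6, 10]_9 code can exist. In particular it is not MDS (MDS requires d = n − k + 1 exactly).
Description: the claimed parameters are [14, 6, 10]_9; such a code would be impossible (violates the Singleton bound).


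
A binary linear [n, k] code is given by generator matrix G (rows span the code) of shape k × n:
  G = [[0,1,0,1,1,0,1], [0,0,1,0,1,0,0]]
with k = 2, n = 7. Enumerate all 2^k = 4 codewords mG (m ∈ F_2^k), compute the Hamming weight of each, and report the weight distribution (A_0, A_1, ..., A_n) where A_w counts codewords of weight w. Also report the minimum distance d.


Weight distribution: A_0 = 1, A_2 = 1, A_4 = 2. Minimum distance d = 2.

Enumerate all 2^2 = 4 messages m ∈ F_2^2.
For each, compute codeword c = mG in F_2^7, then tally its weight.
  m = 00 → c = 0000000, weight = 0.
  m = 10 → c = 0101101, weight = 4.
  m = 01 → c = 0010100, weight = 2.
  m = 11 → c = 0111001, weight = 4.
Tally weights:
  weight 0: 1 codewords.
  weight 2: 1 codewords.
  weight 4: 2 codewords.
Minimum distance d = smallest w > 0 with A_w > 0 = 2.
Sanity: Σ A_w = 4 = 2^2 = 4 ✓.


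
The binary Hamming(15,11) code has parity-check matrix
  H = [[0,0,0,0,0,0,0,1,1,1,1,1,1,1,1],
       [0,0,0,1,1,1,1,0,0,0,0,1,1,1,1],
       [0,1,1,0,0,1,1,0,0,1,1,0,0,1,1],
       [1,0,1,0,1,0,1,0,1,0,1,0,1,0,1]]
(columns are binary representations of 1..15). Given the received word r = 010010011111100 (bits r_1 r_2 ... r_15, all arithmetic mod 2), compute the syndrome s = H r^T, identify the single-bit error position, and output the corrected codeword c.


s = (0, 1, 1, 0)^T, error position = 6, corrected codeword c = 010011011111100

Compute s = H r^T mod 2 one row at a time:
  s_1 = 1 + 1 + 1 + 1 + 1 + 1 + 0 + 0 = 6 ≡ 0 (mod 2).
  s_2 = 0 + 1 + 0 + 0 + 1 + 1 + 0 + 0 = 3 ≡ 1 (mod 2).
  s_3 = 1 + 0 + 0 + 0 + 1 + 1 + 0 + 0 = 3 ≡ 1 (mod 2).
  s_4 = 0 + 0 + 1 + 0 + 1 + 1 + 1 + 0 = 4 ≡ 0 (mod 2).
s = (0, 1, 1, 0)^T — this equals column 6 of H (binary 0110), so error is at position 6.
Correct: flip bit 6 of r = 010010011111100 to get c = 010011011111100.


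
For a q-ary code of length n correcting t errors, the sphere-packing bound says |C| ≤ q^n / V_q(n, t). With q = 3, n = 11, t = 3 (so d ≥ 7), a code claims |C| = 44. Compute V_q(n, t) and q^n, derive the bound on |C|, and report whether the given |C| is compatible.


V_q(n, t) = 1563, q^n = 177147, Hamming bound = 113, |C| = 44 ≤ bound (satisfied).

Step 1: Compute V_q(n, t) = Σ_{j=0}^3 C(n, j) (q−1)^j.
  j = 0: C(11,0)·(2)^0 = 1·1 = 1.
  j = 1: C(11,1)·(2)^1 = 11·2 = 22.
  j = 2: C(11,2)·(2)^2 = 55·4 = 220.
  j = 3: C(11,3)·(2)^3 = 165·8 = 1320.
  V_q(n, t) = 1 + 22 + 220 + 1320 = 1563.
Step 2: q^n = 3^11 = 177147.
Step 3: Hamming bound ⌊q^n / V_q(n,t)⌋ = ⌊177147/1563⌋ = 113.
Step 4: Compare |C| = 44 to 113: satisfied.
The claimed |C| lies below the Hamming bound.


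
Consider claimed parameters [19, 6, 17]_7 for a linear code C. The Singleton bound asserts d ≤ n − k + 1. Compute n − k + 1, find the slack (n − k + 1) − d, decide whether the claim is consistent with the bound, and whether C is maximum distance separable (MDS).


Singleton RHS = n − k + 1 = 14, slack = -3, bound violated (no such code; not MDS).

Singleton bound: d ≤ n − k + 1.
Here n = 19, k = 6, so n − k + 1 = 14.
Given d = 17, check d ≤ 14: NO.
Slack = (n − k + 1) − d = -3.
The slack is negative: d = 17 exceeds n − k + 1 = 14 by 3, so the Singleton bound is violated and no linear [19, 6, 17]_7 code can exist. In particular it is not MDS (MDS requires d = n − k + 1 exactly).
Description: the claimed parameters are [19, 6, 17]_7; such a code would be impossible (violates the Singleton bound).


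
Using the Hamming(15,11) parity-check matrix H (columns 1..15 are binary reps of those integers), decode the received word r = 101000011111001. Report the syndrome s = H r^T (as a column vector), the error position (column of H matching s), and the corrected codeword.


s = (0, 0, 0, 1)^T, error position = 1, corrected codeword c = 001000011111001

Compute s = H r^T mod 2 one row at a time:
  s_1 = 1 + 1 + 1 + 1 + 1 + 0 + 0 + 1 = 6 ≡ 0 (mod 2).
  s_2 = 0 + 0 + 0 + 0 + 1 + 0 + 0 + 1 = 2 ≡ 0 (mod 2).
  s_3 = 0 + 1 + 0 + 0 + 1 + 1 + 0 + 1 = 4 ≡ 0 (mod 2).
  s_4 = 1 + 1 + 0 + 0 + 1 + 1 + 0 + 1 = 5 ≡ 1 (mod 2).
s = (0, 0, 0, 1)^T — this equals column 1 of H (binary 0001), so error is at position 1.
Correct: flip bit 1 of r = 101000011111001 to get c = 001000011111001.


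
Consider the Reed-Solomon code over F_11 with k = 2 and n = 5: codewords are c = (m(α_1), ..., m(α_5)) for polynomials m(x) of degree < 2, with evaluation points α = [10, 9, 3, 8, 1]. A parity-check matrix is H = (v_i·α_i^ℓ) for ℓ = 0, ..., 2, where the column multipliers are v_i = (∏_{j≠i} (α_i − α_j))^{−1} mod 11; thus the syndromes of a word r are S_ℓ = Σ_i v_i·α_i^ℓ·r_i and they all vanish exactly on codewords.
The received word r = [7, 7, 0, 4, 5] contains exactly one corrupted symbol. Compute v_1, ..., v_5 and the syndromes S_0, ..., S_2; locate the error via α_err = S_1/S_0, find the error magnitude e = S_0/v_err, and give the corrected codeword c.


S = (6, 5, 6), error at position 1, error magnitude e = 8, c = [10, 7, 0, 4, 5].

Step 1: column multipliers v_i = (∏_{j≠i}(α_i − α_j))^{−1} mod 11.
  i = 1 (α = 10): (10−9)(10−3)(10−8)(10−1) = 1·7·2·9 = 126 ≡ 5, so v_1 = 5^{−1} = 9 (mod 11).
  i = 2 (α = 9): (9−10)(9−3)(9−8)(9−1) = (−1)·6·1·8 = −48 ≡ 7, so v_2 = 7^{−1} = 8 (mod 11).
  i = 3 (α = 3): (3−10)(3−9)(3−8)(3−1) = (−7)·(−6)·(−5)·2 = −420 ≡ 9, so v_3 = 9^{−1} = 5 (mod 11).
  i = 4 (α = 8): (8−10)(8−9)(8−3)(8−1) = (−2)·(−1)·5·7 = 70 ≡ 4, so v_4 = 4^{−1} = 3 (mod 11).
  i = 5 (α = 1): (1−10)(1−9)(1−3)(1−8) = (−9)·(−8)·(−2)·(−7) = 1008 ≡ 7, so v_5 = 7^{−1} = 8 (mod 11).
  v = [9, 8, 5, 3, 8].
Step 2: syndromes of r = [7, 7, 0, 4, 5] (all sums mod 11).
  S_0 = Σ v_i r_i = 9·7 + 8·7 + 5·0 + 3·4 + 8·5 = 171 ≡ 6.
  S_1 = Σ v_i α_i r_i = 9·10·7 + 8·9·7 + 5·3·0 + 3·8·4 + 8·1·5 = 1270 ≡ 5.
  α_i^2 mod 11 = [1, 4, 9, 9, 1].
  S_2 = Σ v_i α_i^2 r_i = 9·1·7 + 8·4·7 + 5·9·0 + 3·9·4 + 8·1·5 = 435 ≡ 6.
  S = (6, 5, 6) ≠ 0, so r is not a codeword (an error is present).
Step 3: locate the error. For a single error e at position i, S_ℓ = v_i·e·α_i^ℓ, so α_err = S_1/S_0.
  S_0^{−1} = 6^{−1} = 2 (mod 11), so α_err = 5·2 = 10 ≡ 10 = α_1. Error position i = 1.
  Consistency check: S_2/S_1 = 6·9 = 54 ≡ 10 = α_err ✓ (single-error assumption holds).
Step 4: error magnitude e = S_0/v_1 = S_0·∏_{j≠1}(α_1 − α_j) = 6·5 = 30 ≡ 8 (mod 11).
Step 5: correct position 1: c_1 = r_1 − e = 7 − 8 ≡ 10 (mod 11). Hence c = [10, 7, 0, 4, 5].
  Check: interpolating c through the α_i gives m(x) = 2 + 3·x (degree < 2) with m(α_i) = c_i for every i, so c is indeed a codeword.


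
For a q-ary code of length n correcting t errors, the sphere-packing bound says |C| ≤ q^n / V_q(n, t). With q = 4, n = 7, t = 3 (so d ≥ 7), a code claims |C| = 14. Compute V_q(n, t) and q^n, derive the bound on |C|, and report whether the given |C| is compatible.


V_q(n, t) = 1156, q^n = 16384, Hamming bound = 14, |C| = 14 ≤ bound (satisfied).

Step 1: Compute V_q(n, t) = Σ_{j=0}^3 C(n, j) (q−1)^j.
  j = 0: C(7,0)·(3)^0 = 1·1 = 1.
  j = 1: C(7,1)·(3)^1 = 7·3 = 21.
  j = 2: C(7,2)·(3)^2 = 21·9 = 189.
  j = 3: C(7,3)·(3)^3 = 35·27 = 945.
  V_q(n, t) = 1 + 21 + 189 + 945 = 1156.
Step 2: q^n = 4^7 = 16384.
Step 3: Hamming bound ⌊q^n / V_q(n,t)⌋ = ⌊16384/1156⌋ = 14.
Step 4: Compare |C| = 14 to 14: satisfied.
The claimed |C| lies at the Hamming bound (tight).


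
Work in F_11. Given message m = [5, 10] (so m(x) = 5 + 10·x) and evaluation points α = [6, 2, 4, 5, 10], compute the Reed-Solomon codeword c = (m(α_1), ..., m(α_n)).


c = [10, 3, 1, 0, 6]

Message polynomial: m(x) = 5 + 10·x (mod 11).
For each evaluation point α_i, compute m(α_i) mod 11:
  α_1 = 6: Horner steps 10 → 10, so m(6) = 10.
  α_2 = 2: Horner steps 10 → 3, so m(2) = 3.
  α_3 = 4: Horner steps 10 → 1, so m(4) = 1.
  α_4 = 5: Horner steps 10 → 0, so m(5) = 0.
  α_5 = 10: Horner steps 10 → 6, so m(10) = 6.
Codeword c = [10, 3, 1, 0, 6] ∈ F_11^5.


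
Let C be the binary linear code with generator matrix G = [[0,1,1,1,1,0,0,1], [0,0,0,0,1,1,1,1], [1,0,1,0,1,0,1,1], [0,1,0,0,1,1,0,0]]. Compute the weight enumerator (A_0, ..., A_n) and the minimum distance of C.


Weight distribution: A_0 = 1, A_3 = 4, A_4 = 5, A_5 = 4, A_6 = 2. Minimum distance d = 3.

Enumerate all 2^4 = 16 messages m ∈ F_2^4.
For each, compute codeword c = mG in F_2^8, then tally its weight.
  m = 0000 → c = 00000000, weight = 0.
  m = 1000 → c = 01111001, weight = 5.
  m = 0100 → c = 00001111, weight = 4.
  m = 1100 → c = 01110110, weight = 5.
  m = 0010 → c = 10101011, weight = 5.
  m = 1010 → c = 11010010, weight = 4.
  m = 0110 → c = 10100100, weight = 3.
  m = 1110 → c = 11011101, weight = 6.
  m = 0001 → c = 01001100, weight = 3.
  m = 1001 → c = 00110101, weight = 4.
  m = 0101 → c = 01000011, weight = 3.
  m = 1101 → c = 00111010, weight = 4.
  m = 0011 → c = 11100111, weight = 6.
  m = 1011 → c = 10011110, weight = 5.
  m = 0111 → c = 11101000, weight = 4.
  m = 1111 → c = 10010001, weight = 3.
Tally weights:
  weight 0: 1 codewords.
  weight 3: 4 codewords.
  weight 4: 5 codewords.
  weight 5: 4 codewords.
  weight 6: 2 codewords.
Minimum distance d = smallest w > 0 with A_w > 0 = 3.
Sanity: Σ A_w = 16 = 2^4 = 16 ✓.


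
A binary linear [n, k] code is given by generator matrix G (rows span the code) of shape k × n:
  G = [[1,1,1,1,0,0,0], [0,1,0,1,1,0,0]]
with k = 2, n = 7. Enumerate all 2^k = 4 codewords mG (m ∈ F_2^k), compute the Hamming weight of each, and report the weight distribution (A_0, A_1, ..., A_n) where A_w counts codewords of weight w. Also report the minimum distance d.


Weight distribution: A_0 = 1, A_3 = 2, A_4 = 1. Minimum distance d = 3.

Enumerate all 2^2 = 4 messages m ∈ F_2^2.
For each, compute codeword c = mG in F_2^7, then tally its weight.
  m = 00 → c = 0000000, weight = 0.
  m = 10 → c = 1111000, weight = 4.
  m = 01 → c = 0101100, weight = 3.
  m = 11 → c = 1010100, weight = 3.
Tally weights:
  weight 0: 1 codewords.
  weight 3: 2 codewords.
  weight 4: 1 codewords.
Minimum distance d = smallest w > 0 with A_w > 0 = 3.
Sanity: Σ A_w = 4 = 2^2 = 4 ✓.


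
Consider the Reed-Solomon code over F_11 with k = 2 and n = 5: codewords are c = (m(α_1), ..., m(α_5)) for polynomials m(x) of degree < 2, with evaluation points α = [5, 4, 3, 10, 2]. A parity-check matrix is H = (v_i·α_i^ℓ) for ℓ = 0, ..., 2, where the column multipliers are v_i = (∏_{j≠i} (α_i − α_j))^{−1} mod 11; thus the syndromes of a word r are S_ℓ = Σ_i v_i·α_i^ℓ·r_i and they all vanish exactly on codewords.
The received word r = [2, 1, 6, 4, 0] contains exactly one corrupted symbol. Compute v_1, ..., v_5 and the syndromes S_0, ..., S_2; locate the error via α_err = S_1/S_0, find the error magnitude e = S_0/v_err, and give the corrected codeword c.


S = (2, 10, 6), error at position 1, error magnitude e = 6, c = [7, 1, 6, 4, 0].

Step 1: column multipliers v_i = (∏_{j≠i}(α_i − α_j))^{−1} mod 11.
  i = 1 (α = 5): (5−4)(5−3)(5−10)(5−2) = 1·2·(−5)·3 = −30 ≡ 3, so v_1 = 3^{−1} = 4 (mod 11).
  i = 2 (α = 4): (4−5)(4−3)(4−10)(4−2) = (−1)·1·(−6)·2 = 12 ≡ 1, so v_2 = 1^{−1} = 1 (mod 11).
  i = 3 (α = 3): (3−5)(3−4)(3−10)(3−2) = (−2)·(−1)·(−7)·1 = −14 ≡ 8, so v_3 = 8^{−1} = 7 (mod 11).
  i = 4 (α = 10): (10−5)(10−4)(10−3)(10−2) = 5·6·7·8 = 1680 ≡ 8, so v_4 = 8^{−1} = 7 (mod 11).
  i = 5 (α = 2): (2−5)(2−4)(2−3)(2−10) = (−3)·(−2)·(−1)·(−8) = 48 ≡ 4, so v_5 = 4^{−1} = 3 (mod 11).
  v = [4, 1, 7, 7, 3].
Step 2: syndromes of r = [2, 1, 6, 4, 0] (all sums mod 11).
  S_0 = Σ v_i r_i = 4·2 + 1·1 + 7·6 + 7·4 + 3·0 = 79 ≡ 2.
  S_1 = Σ v_i α_i r_i = 4·5·2 + 1·4·1 + 7·3·6 + 7·10·4 + 3·2·0 = 450 ≡ 10.
  α_i^2 mod 11 = [3, 5, 9, 1, 4].
  S_2 = Σ v_i α_i^2 r_i = 4·3·2 + 1·5·1 + 7·9·6 + 7·1·4 + 3·4·0 = 435 ≡ 6.
  S = (2, 10, 6) ≠ 0, so r is not a codeword (an error is present).
Step 3: locate the error. For a single error e at position i, S_ℓ = v_i·e·α_i^ℓ, so α_err = S_1/S_0.
  S_0^{−1} = 2^{−1} = 6 (mod 11), so α_err = 10·6 = 60 ≡ 5 = α_1. Error position i = 1.
  Consistency check: S_2/S_1 = 6·10 = 60 ≡ 5 = α_err ✓ (single-error assumption holds).
Step 4: error magnitude e = S_0/v_1 = S_0·∏_{j≠1}(α_1 − α_j) = 2·3 = 6 ≡ 6 (mod 11).
Step 5: correct position 1: c_1 = r_1 − e = 2 − 6 ≡ 7 (mod 11). Hence c = [7, 1, 6, 4, 0].
  Check: interpolating c through the α_i gives m(x) = 10 + 6·x (degree < 2) with m(α_i) = c_i for every i, so c is indeed a codeword.


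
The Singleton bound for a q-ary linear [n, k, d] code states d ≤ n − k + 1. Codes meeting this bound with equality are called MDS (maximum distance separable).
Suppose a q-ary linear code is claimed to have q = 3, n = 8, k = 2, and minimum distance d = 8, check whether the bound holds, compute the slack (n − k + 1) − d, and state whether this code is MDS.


Singleton RHS = n − k + 1 = 7, slack = -1, bound violated (no such code; not MDS).

Singleton bound: d ≤ n − k + 1.
Here n = 8, k = 2, so n − k + 1 = 7.
Given d = 8, check d ≤ 7: NO.
Slack = (n − k + 1) − d = -1.
The slack is negative: d = 8 exceeds n − k + 1 = 7 by 1, so the Singleton bound is violated and no linear [8, 2, 8]_3 code can exist. In particular it is not MDS (MDS requires d = n − k + 1 exactly).
Description: the claimed parameters are [8, 2, 8]_3; such a code would be impossible (violates the Singleton bound).


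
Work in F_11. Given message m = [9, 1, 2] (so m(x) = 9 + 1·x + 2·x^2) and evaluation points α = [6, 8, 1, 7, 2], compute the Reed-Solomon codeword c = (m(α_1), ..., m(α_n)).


c = [10, 2, 1, 4, 8]

Message polynomial: m(x) = 9 + 1·x + 2·x^2 (mod 11).
For each evaluation point α_i, compute m(α_i) mod 11:
  α_1 = 6: Horner steps 2 → 2 → 10, so m(6) = 10.
  α_2 = 8: Horner steps 2 → 6 → 2, so m(8) = 2.
  α_3 = 1: Horner steps 2 → 3 → 1, so m(1) = 1.
  α_4 = 7: Horner steps 2 → 4 → 4, so m(7) = 4.
  α_5 = 2: Horner steps 2 → 5 → 8, so m(2) = 8.
Codeword c = [10, 2, 1, 4, 8] ∈ F_11^5.


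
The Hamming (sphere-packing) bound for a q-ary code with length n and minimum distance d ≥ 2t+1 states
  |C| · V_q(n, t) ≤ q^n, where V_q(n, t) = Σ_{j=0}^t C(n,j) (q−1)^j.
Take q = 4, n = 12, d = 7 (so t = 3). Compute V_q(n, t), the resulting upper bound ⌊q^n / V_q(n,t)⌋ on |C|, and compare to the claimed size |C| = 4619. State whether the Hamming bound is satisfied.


V_q(n, t) = 6571, q^n = 16777216, Hamming bound = 2553, |C| = 4619 > bound (violated).

Step 1: Compute V_q(n, t) = Σ_{j=0}^3 C(n, j) (q−1)^j.
  j = 0: C(12,0)·(3)^0 = 1·1 = 1.
  j = 1: C(12,1)·(3)^1 = 12·3 = 36.
  j = 2: C(12,2)·(3)^2 = 66·9 = 594.
  j = 3: C(12,3)·(3)^3 = 220·27 = 5940.
  V_q(n, t) = 1 + 36 + 594 + 5940 = 6571.
Step 2: q^n = 4^12 = 16777216.
Step 3: Hamming bound ⌊q^n / V_q(n,t)⌋ = ⌊16777216/6571⌋ = 2553.
Step 4: Compare |C| = 4619 to 2553: violated.
The claimed |C| lies above the Hamming bound, so no 4-ary code of length 12 with d ≥ 7 can have 4619 codewords.


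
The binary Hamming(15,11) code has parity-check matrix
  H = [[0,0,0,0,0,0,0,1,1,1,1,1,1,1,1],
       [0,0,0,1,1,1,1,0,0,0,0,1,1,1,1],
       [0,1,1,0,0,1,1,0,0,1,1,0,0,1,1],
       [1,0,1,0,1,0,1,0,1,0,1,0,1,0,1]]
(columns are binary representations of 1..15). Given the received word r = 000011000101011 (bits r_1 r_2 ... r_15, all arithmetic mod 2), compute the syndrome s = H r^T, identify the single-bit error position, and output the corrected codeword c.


s = (0, 1, 0, 0)^T, error position = 4, corrected codeword c = 000111000101011

Compute s = H r^T mod 2 one row at a time:
  s_1 = 0 + 0 + 1 + 0 + 1 + 0 + 1 + 1 = 4 ≡ 0 (mod 2).
  s_2 = 0 + 1 + 1 + 0 + 1 + 0 + 1 + 1 = 5 ≡ 1 (mod 2).
  s_3 = 0 + 0 + 1 + 0 + 1 + 0 + 1 + 1 = 4 ≡ 0 (mod 2).
  s_4 = 0 + 0 + 1 + 0 + 0 + 0 + 0 + 1 = 2 ≡ 0 (mod 2).
s = (0, 1, 0, 0)^T — this equals column 4 of H (binary 0100), so error is at position 4.
Correct: flip bit 4 of r = 000011000101011 to get c = 000111000101011.


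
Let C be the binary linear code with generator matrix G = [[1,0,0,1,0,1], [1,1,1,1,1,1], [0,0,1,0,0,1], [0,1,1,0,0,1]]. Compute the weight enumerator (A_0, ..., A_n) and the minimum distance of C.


Weight distribution: A_0 = 1, A_1 = 1, A_2 = 3, A_3 = 6, A_4 = 3, A_5 = 1, A_6 = 1. Minimum distance d = 1.

Enumerate all 2^4 = 16 messages m ∈ F_2^4.
For each, compute codeword c = mG in F_2^6, then tally its weight.
  m = 0000 → c = 000000, weight = 0.
  m = 1000 → c = 100101, weight = 3.
  m = 0100 → c = 111111, weight = 6.
  m = 1100 → c = 011010, weight = 3.
  m = 0010 → c = 001001, weight = 2.
  m = 1010 → c = 101100, weight = 3.
  m = 0110 → c = 110110, weight = 4.
  m = 1110 → c = 010011, weight = 3.
  m = 0001 → c = 011001, weight = 3.
  m = 1001 → c = 111100, weight = 4.
  m = 0101 → c = 100110, weight = 3.
  m = 1101 → c = 000011, weight = 2.
  m = 0011 → c = 010000, weight = 1.
  m = 1011 → c = 110101, weight = 4.
  m = 0111 → c = 101111, weight = 5.
  m = 1111 → c = 001010, weight = 2.
Tally weights:
  weight 0: 1 codewords.
  weight 1: 1 codewords.
  weight 2: 3 codewords.
  weight 3: 6 codewords.
  weight 4: 3 codewords.
  weight 5: 1 codewords.
  weight 6: 1 codewords.
Minimum distance d = smallest w > 0 with A_w > 0 = 1.
Sanity: Σ A_w = 16 = 2^4 = 16 ✓.


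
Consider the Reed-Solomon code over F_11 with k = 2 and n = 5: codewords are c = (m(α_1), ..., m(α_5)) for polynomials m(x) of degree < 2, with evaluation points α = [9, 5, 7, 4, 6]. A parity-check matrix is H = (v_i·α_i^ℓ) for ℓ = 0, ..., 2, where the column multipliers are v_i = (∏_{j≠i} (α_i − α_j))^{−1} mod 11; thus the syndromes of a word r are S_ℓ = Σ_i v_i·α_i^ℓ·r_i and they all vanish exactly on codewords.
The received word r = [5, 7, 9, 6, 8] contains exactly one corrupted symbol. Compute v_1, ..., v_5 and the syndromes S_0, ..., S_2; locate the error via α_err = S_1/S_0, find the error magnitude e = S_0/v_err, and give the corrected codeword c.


S = (6, 10, 2), error at position 1, error magnitude e = 5, c = [0, 7, 9, 6, 8].

Step 1: column multipliers v_i = (∏_{j≠i}(α_i − α_j))^{−1} mod 11.
  i = 1 (α = 9): (9−5)(9−7)(9−4)(9−6) = 4·2·5·3 = 120 ≡ 10, so v_1 = 10^{−1} = 10 (mod 11).
  i = 2 (α = 5): (5−9)(5−7)(5−4)(5−6) = (−4)·(−2)·1·(−1) = −8 ≡ 3, so v_2 = 3^{−1} = 4 (mod 11).
  i = 3 (α = 7): (7−9)(7−5)(7−4)(7−6) = (−2)·2·3·1 = −12 ≡ 10, so v_3 = 10^{−1} = 10 (mod 11).
  i = 4 (α = 4): (4−9)(4−5)(4−7)(4−6) = (−5)·(−1)·(−3)·(−2) = 30 ≡ 8, so v_4 = 8^{−1} = 7 (mod 11).
  i = 5 (α = 6): (6−9)(6−5)(6−7)(6−4) = (−3)·1·(−1)·2 = 6 ≡ 6, so v_5 = 6^{−1} = 2 (mod 11).
  v = [10, 4, 10, 7, 2].
Step 2: syndromes of r = [5, 7, 9, 6, 8] (all sums mod 11).
  S_0 = Σ v_i r_i = 10·5 + 4·7 + 10·9 + 7·6 + 2·8 = 226 ≡ 6.
  S_1 = Σ v_i α_i r_i = 10·9·5 + 4·5·7 + 10·7·9 + 7·4·6 + 2·6·8 = 1484 ≡ 10.
  α_i^2 mod 11 = [4, 3, 5, 5, 3].
  S_2 = Σ v_i α_i^2 r_i = 10·4·5 + 4·3·7 + 10·5·9 + 7·5·6 + 2·3·8 = 992 ≡ 2.
  S = (6, 10, 2) ≠ 0, so r is not a codeword (an error is present).
Step 3: locate the error. For a single error e at position i, S_ℓ = v_i·e·α_i^ℓ, so α_err = S_1/S_0.
  S_0^{−1} = 6^{−1} = 2 (mod 11), so α_err = 10·2 = 20 ≡ 9 = α_1. Error position i = 1.
  Consistency check: S_2/S_1 = 2·10 = 20 ≡ 9 = α_err ✓ (single-error assumption holds).
Step 4: error magnitude e = S_0/v_1 = S_0·∏_{j≠1}(α_1 − α_j) = 6·10 = 60 ≡ 5 (mod 11).
Step 5: correct position 1: c_1 = r_1 − e = 5 − 5 ≡ 0 (mod 11). Hence c = [0, 7, 9, 6, 8].
  Check: interpolating c through the α_i gives m(x) = 2 + 1·x (degree < 2) with m(α_i) = c_i for every i, so c is indeed a codeword.


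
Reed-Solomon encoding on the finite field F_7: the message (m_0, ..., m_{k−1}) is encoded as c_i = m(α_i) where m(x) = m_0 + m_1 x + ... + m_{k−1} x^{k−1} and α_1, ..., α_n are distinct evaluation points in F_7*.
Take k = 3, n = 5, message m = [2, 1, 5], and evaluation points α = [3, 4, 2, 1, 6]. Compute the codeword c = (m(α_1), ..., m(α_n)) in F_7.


c = [1, 2, 3, 1, 6]

Message polynomial: m(x) = 2 + 1·x + 5·x^2 (mod 7).
For each evaluation point α_i, compute m(α_i) mod 7:
  α_1 = 3: Horner steps 5 → 2 → 1, so m(3) = 1.
  α_2 = 4: Horner steps 5 → 0 → 2, so m(4) = 2.
  α_3 = 2: Horner steps 5 → 4 → 3, so m(2) = 3.
  α_4 = 1: Horner steps 5 → 6 → 1, so m(1) = 1.
  α_5 = 6: Horner steps 5 → 3 → 6, so m(6) = 6.
Codeword c = [1, 2, 3, 1, 6] ∈ F_7^5.


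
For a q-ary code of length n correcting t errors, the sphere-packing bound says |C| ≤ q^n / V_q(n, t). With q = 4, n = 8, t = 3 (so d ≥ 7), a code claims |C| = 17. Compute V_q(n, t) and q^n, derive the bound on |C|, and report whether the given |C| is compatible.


V_q(n, t) = 1789, q^n = 65536, Hamming bound = 36, |C| = 17 ≤ bound (satisfied).

Step 1: Compute V_q(n, t) = Σ_{j=0}^3 C(n, j) (q−1)^j.
  j = 0: C(8,0)·(3)^0 = 1·1 = 1.
  j = 1: C(8,1)·(3)^1 = 8·3 = 24.
  j = 2: C(8,2)·(3)^2 = 28·9 = 252.
  j = 3: C(8,3)·(3)^3 = 56·27 = 1512.
  V_q(n, t) = 1 + 24 + 252 + 1512 = 1789.
Step 2: q^n = 4^8 = 65536.
Step 3: Hamming bound ⌊q^n / V_q(n,t)⌋ = ⌊65536/1789⌋ = 36.
Step 4: Compare |C| = 17 to 36: satisfied.
The claimed |C| lies below the Hamming bound.


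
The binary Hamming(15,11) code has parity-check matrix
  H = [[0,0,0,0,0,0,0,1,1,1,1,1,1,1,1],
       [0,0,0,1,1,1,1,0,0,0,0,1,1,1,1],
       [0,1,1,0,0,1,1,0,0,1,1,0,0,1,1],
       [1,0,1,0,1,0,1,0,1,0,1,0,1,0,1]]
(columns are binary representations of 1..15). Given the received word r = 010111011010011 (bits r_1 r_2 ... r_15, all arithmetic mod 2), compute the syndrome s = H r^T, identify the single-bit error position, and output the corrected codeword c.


s = (1, 1, 1, 0)^T, error position = 14, corrected codeword c = 010111011010001

Compute s = H r^T mod 2 one row at a time:
  s_1 = 1 + 1 + 0 + 1 + 0 + 0 + 1 + 1 = 5 ≡ 1 (mod 2).
  s_2 = 1 + 1 + 1 + 0 + 0 + 0 + 1 + 1 = 5 ≡ 1 (mod 2).
  s_3 = 1 + 0 + 1 + 0 + 0 + 1 + 1 + 1 = 5 ≡ 1 (mod 2).
  s_4 = 0 + 0 + 1 + 0 + 1 + 1 + 0 + 1 = 4 ≡ 0 (mod 2).
s = (1, 1, 1, 0)^T — this equals column 14 of H (binary 1110), so error is at position 14.
Correct: flip bit 14 of r = 010111011010011 to get c = 010111011010001.


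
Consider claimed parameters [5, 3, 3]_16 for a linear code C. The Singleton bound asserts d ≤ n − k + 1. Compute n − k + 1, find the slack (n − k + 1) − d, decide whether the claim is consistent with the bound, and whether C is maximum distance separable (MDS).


Singleton RHS = n − k + 1 = 3, slack = 0, bound satisfied, MDS.

Singleton bound: d ≤ n − k + 1.
Here n = 5, k = 3, so n − k + 1 = 3.
Given d = 3, check d ≤ 3: YES.
Slack = (n − k + 1) − d = 0.
The code is MDS (slack = 0).
Description: the claimed parameters are [5, 3, 3]_16; such a code would be MDS (meets Singleton bound).
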